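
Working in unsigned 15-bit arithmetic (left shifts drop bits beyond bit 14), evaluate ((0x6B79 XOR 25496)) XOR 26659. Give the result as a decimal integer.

24770

0x6B79 = 110101101111001
25496 = 110001110011000
→ XOR → 000100011100001 = 2273
26659 = 110100000100011
→ XOR → 110000011000010 = 24770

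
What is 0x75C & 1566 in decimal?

1564

0x75C = 11101011100
1566 = 11000011110
AND → 11000011100 = 1564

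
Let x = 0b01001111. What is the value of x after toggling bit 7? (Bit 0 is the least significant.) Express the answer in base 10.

x = 01001111
bit 7 is currently 0; toggle it via x ^ (1 << 7) = x ^ 128
→ 11001111 = 207

207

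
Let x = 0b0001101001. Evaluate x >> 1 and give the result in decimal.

52

x = 1101001
shift right by 1 → 0110100 = 52
(equivalently, floor(105 / 2))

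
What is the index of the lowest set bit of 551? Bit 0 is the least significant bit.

551 = 1000100111
Trailing zeros: 0, so the lowest set bit is bit 0 (value 1).

0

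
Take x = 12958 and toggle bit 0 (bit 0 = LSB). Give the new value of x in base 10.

x = 011001010011110
bit 0 is currently 0; toggle it via x ^ (1 << 0) = x ^ 1
→ 011001010011111 = 12959

12959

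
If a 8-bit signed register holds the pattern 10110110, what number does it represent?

pattern = 10110110 (MSB is 1 ⇒ negative)
Invert: 01001001, add 1 → 01001010 = 74, so the value is -74.
(Equivalently: 182 - 2^8 = 182 - 256 = -74.)

-74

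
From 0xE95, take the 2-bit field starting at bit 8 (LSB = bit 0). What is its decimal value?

2

v = 111010010101
Shift right by 8: 1110
Mask low 2 bits: 10 = 2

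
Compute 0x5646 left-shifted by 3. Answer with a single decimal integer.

0x5646 = 000101011001000110
shift left by 3 → 101011001000110000 = 176688
(equivalently, 22086 × 2^3 = 22086 × 8)

176688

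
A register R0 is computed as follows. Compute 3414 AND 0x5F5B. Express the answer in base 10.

3410

3414 = 000110101010110
0x5F5B = 101111101011011
AND → 000110101010010 = 3410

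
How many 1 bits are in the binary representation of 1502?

1502 = 10111011110
Count the 1s: 1 + 1 + 1 + 1 + 1 + 1 + 1 + 1 = 8

8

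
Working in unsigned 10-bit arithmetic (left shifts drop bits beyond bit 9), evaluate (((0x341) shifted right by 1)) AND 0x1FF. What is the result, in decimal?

0x341 = 1101000001
→ shifted right by 1 → 0110100000 = 416
0x1FF = 0111111111
→ AND → 0110100000 = 416

416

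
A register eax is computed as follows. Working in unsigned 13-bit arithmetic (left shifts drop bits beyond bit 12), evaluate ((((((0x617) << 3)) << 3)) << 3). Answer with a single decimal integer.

0x617 = 0011000010111
→ << 3 (mod 2^13) → 1000010111000 = 4280
→ << 3 (mod 2^13) → 0010111000000 = 1472
→ << 3 (mod 2^13) → 0111000000000 = 3584

3584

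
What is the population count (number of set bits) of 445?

7

445 = 110111101
Count the 1s: 1 + 1 + 1 + 1 + 1 + 1 + 1 = 7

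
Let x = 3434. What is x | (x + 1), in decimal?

x = 110101101010 = 3434
x + 1 = 110101101011
OR    = 110101101011 = 3435
(x | (x + 1) sets the lowest cleared bit.)

3435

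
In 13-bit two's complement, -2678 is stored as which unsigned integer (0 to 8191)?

5514

2678 in 13 bits: 0101001110110
Invert: 1010110001001
Add 1:  1010110001010 = 5514
(Check: 2^13 - 2678 = 8192 - 2678 = 5514.)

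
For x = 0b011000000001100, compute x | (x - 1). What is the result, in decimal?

x = 11000000001100 = 12300
x - 1 = 11000000001011
OR    = 11000000001111 = 12303
(x | (x - 1) sets all bits below the lowest set bit.)

12303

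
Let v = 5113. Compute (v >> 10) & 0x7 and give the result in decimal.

v = 1001111111001
Shift right by 10: 100
Mask low 3 bits: 100 = 4

4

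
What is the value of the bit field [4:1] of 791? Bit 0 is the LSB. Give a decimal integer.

v = 1100010111
Shift right by 1: 110001011
Mask low 4 bits: 1011 = 11

11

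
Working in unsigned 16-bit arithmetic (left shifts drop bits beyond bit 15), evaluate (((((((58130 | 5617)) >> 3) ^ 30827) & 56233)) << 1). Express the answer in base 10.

34050

58130 = 1110001100010010
5617 = 0001010111110001
→ | → 1111011111110011 = 63475
→ >> 3 → 0001111011111110 = 7934
30827 = 0111100001101011
→ ^ → 0110011010010101 = 26261
56233 = 1101101110101001
→ & → 0100001010000001 = 17025
→ << 1 (mod 2^16) → 1000010100000010 = 34050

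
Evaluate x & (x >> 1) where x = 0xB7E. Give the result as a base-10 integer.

318

x = 101101111110 = 2942
x>>1 = 010110111111
AND  = 000100111110 = 318
(x & (x >> 1) has a 1 wherever x has two consecutive 1 bits.)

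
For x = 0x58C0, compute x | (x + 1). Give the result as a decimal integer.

22721

x = 101100011000000 = 22720
x + 1 = 101100011000001
OR    = 101100011000001 = 22721
(x | (x + 1) sets the lowest cleared bit.)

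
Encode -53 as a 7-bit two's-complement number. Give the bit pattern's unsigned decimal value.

53 in 7 bits: 0110101
Invert: 1001010
Add 1:  1001011 = 75
(Check: 2^7 - 53 = 128 - 53 = 75.)

75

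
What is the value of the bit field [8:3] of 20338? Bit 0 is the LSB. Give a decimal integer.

v = 100111101110010
Shift right by 3: 100111101110
Mask low 6 bits: 101110 = 46

46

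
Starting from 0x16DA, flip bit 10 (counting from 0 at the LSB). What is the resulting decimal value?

4826

x = 1011011011010
bit 10 is currently 1; toggle it via x ^ (1 << 10) = x ^ 1024
→ 1001011011010 = 4826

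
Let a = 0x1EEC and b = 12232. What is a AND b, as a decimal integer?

0x1EEC = 01111011101100
12232 = 10111111001000
AND → 00111011001000 = 3784

3784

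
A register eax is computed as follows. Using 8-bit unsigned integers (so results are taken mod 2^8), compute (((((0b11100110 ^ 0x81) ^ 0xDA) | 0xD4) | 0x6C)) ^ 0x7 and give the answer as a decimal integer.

250

0b11100110 = 11100110
0x81 = 10000001
→ ^ → 01100111 = 103
0xDA = 11011010
→ ^ → 10111101 = 189
0xD4 = 11010100
→ | → 11111101 = 253
0x6C = 01101100
→ | → 11111101 = 253
0x7 = 00000111
→ ^ → 11111010 = 250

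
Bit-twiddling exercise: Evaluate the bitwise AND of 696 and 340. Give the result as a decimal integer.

16

696 = 1010111000
340 = 0101010100
AND → 0000010000 = 16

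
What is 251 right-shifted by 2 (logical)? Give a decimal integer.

62

251 = 11111011
shift right by 2 → 00111110 = 62
(equivalently, floor(251 / 4))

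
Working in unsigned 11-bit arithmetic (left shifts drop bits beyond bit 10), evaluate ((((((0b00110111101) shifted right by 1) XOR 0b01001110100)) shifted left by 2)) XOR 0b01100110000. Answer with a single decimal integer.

408

0b00110111101 = 00110111101
→ shifted right by 1 → 00011011110 = 222
0b01001110100 = 01001110100
→ XOR → 01010101010 = 682
→ shifted left by 2 (mod 2^11) → 01010101000 = 680
0b01100110000 = 01100110000
→ XOR → 00110011000 = 408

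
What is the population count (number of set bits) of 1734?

6

1734 = 11011000110
Count the 1s: 1 + 1 + 1 + 1 + 1 + 1 = 6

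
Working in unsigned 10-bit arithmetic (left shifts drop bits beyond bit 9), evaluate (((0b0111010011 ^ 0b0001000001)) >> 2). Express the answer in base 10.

0b0111010011 = 0111010011
0b0001000001 = 0001000001
→ ^ → 0110010010 = 402
→ >> 2 → 0001100100 = 100

100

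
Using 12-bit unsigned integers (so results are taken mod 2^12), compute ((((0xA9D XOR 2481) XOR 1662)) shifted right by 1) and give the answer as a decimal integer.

0xA9D = 101010011101
2481 = 100110110001
→ XOR → 001100101100 = 812
1662 = 011001111110
→ XOR → 010101010010 = 1362
→ shifted right by 1 → 001010101001 = 681

681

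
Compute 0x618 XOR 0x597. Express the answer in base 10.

911

0x618 = 11000011000
0x597 = 10110010111
XOR → 01110001111 = 911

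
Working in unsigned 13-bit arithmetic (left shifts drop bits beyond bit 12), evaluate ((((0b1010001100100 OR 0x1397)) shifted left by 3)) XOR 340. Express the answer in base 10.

0b1010001100100 = 1010001100100
0x1397 = 1001110010111
→ OR → 1011111110111 = 6135
→ shifted left by 3 (mod 2^13) → 1111110111000 = 8120
340 = 0000101010100
→ XOR → 1111011101100 = 7916

7916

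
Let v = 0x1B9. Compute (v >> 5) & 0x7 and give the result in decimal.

5

v = 00110111001
Shift right by 5: 001101
Mask low 3 bits: 101 = 5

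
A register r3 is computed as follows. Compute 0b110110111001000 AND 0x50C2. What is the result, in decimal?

a = 110110111001000
0x50C2 = 101000011000010
AND → 100000011000000 = 16576

16576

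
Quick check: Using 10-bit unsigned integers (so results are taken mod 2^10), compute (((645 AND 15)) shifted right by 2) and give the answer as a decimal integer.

645 = 1010000101
15 = 0000001111
→ AND → 0000000101 = 5
→ shifted right by 2 → 0000000001 = 1

1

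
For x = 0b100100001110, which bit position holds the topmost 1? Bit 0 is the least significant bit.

11

0b100100001110 = 100100001110
The topmost 1 is at position 11 (since 2^11 = 2048 ≤ 2318 < 4096).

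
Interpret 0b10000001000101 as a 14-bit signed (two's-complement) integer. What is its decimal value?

-8123

pattern = 10000001000101 (MSB is 1 ⇒ negative)
Invert: 01111110111010, add 1 → 01111110111011 = 8123, so the value is -8123.
(Equivalently: 8261 - 2^14 = 8261 - 16384 = -8123.)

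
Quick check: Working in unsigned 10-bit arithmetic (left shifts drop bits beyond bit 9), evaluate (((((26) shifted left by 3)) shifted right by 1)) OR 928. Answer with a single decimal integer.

1000

26 = 0000011010
→ shifted left by 3 (mod 2^10) → 0011010000 = 208
→ shifted right by 1 → 0001101000 = 104
928 = 1110100000
→ OR → 1111101000 = 1000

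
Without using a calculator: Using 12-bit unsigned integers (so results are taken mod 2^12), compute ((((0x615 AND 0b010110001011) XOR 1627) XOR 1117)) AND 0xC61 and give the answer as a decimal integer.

0x615 = 011000010101
0b010110001011 = 010110001011
→ AND → 010000000001 = 1025
1627 = 011001011011
→ XOR → 001001011010 = 602
1117 = 010001011101
→ XOR → 011000000111 = 1543
0xC61 = 110001100001
→ AND → 010000000001 = 1025

1025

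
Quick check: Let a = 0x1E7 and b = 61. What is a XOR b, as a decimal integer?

474

0x1E7 = 111100111
61 = 000111101
XOR → 111011010 = 474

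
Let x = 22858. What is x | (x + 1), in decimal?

22859

x = 101100101001010 = 22858
x + 1 = 101100101001011
OR    = 101100101001011 = 22859
(x | (x + 1) sets the lowest cleared bit.)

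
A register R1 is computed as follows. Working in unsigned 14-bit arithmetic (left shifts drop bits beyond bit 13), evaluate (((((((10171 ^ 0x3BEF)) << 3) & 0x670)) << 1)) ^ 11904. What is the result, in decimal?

10944

10171 = 10011110111011
0x3BEF = 11101111101111
→ ^ → 01110001010100 = 7252
→ << 3 (mod 2^14) → 10001010100000 = 8864
0x670 = 00011001110000
→ & → 00001000100000 = 544
→ << 1 (mod 2^14) → 00010001000000 = 1088
11904 = 10111010000000
→ ^ → 10101011000000 = 10944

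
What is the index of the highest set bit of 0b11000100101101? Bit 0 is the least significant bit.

0b11000100101101 = 11000100101101
The topmost 1 is at position 13 (since 2^13 = 8192 ≤ 12589 < 16384).

13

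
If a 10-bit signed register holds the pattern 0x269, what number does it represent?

pattern = 1001101001 (MSB is 1 ⇒ negative)
Invert: 0110010110, add 1 → 0110010111 = 407, so the value is -407.
(Equivalently: 617 - 2^10 = 617 - 1024 = -407.)

-407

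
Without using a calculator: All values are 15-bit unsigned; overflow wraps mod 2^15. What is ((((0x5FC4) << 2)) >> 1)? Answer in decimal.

0x5FC4 = 101111111000100
→ << 2 (mod 2^15) → 111111100010000 = 32528
→ >> 1 → 011111110001000 = 16264

16264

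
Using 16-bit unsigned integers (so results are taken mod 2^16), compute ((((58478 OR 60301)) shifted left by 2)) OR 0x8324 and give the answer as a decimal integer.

49084

58478 = 1110010001101110
60301 = 1110101110001101
→ OR → 1110111111101111 = 61423
→ shifted left by 2 (mod 2^16) → 1011111110111100 = 49084
0x8324 = 1000001100100100
→ OR → 1011111110111100 = 49084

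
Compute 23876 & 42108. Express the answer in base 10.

23876 = 0101110101000100
42108 = 1010010001111100
AND → 0000010001000100 = 1092

1092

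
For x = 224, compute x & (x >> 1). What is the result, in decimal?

96

x = 11100000 = 224
x>>1 = 01110000
AND  = 01100000 = 96
(x & (x >> 1) has a 1 wherever x has two consecutive 1 bits.)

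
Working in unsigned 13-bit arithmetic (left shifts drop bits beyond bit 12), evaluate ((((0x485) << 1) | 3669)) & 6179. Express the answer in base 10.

2051

0x485 = 0010010000101
→ << 1 (mod 2^13) → 0100100001010 = 2314
3669 = 0111001010101
→ | → 0111101011111 = 3935
6179 = 1100000100011
→ & → 0100000000011 = 2051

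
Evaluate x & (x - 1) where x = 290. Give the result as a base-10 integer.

x = 100100010 = 290
x - 1 = 100100001
AND   = 100100000 = 288
(x & (x - 1) clears the lowest set bit of x.)

288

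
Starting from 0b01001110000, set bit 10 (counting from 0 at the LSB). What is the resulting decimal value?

x = 01001110000
bit 10 is currently 0; set it via x | (1 << 10) = x | 1024
→ 11001110000 = 1648

1648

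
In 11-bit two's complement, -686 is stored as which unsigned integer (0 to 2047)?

686 in 11 bits: 01010101110
Invert: 10101010001
Add 1:  10101010010 = 1362
(Check: 2^11 - 686 = 2048 - 686 = 1362.)

1362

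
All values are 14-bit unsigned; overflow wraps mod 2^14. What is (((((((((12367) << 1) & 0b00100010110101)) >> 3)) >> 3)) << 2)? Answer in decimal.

8

12367 = 11000001001111
→ << 1 (mod 2^14) → 10000010011110 = 8350
0b00100010110101 = 00100010110101
→ & → 00000010010100 = 148
→ >> 3 → 00000000010010 = 18
→ >> 3 → 00000000000010 = 2
→ << 2 (mod 2^14) → 00000000001000 = 8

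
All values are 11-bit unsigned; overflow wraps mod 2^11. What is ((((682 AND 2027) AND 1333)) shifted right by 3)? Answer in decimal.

682 = 01010101010
2027 = 11111101011
→ AND → 01010101010 = 682
1333 = 10100110101
→ AND → 00000100000 = 32
→ shifted right by 3 → 00000000100 = 4

4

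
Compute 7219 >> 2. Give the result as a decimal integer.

1804

7219 = 1110000110011
shift right by 2 → 0011100001100 = 1804
(equivalently, floor(7219 / 4))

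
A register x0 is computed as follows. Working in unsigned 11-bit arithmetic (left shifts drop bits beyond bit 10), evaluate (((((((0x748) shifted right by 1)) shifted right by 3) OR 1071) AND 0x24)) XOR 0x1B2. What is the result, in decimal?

406

0x748 = 11101001000
→ shifted right by 1 → 01110100100 = 932
→ shifted right by 3 → 00001110100 = 116
1071 = 10000101111
→ OR → 10001111111 = 1151
0x24 = 00000100100
→ AND → 00000100100 = 36
0x1B2 = 00110110010
→ XOR → 00110010110 = 406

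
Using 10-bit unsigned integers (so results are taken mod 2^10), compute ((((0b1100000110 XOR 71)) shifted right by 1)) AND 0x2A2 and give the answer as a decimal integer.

160

0b1100000110 = 1100000110
71 = 0001000111
→ XOR → 1101000001 = 833
→ shifted right by 1 → 0110100000 = 416
0x2A2 = 1010100010
→ AND → 0010100000 = 160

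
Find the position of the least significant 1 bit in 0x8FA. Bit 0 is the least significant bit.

1

0x8FA = 100011111010
Trailing zeros: 1, so the lowest set bit is bit 1 (value 2).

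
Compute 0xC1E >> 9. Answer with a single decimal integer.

6

0xC1E = 110000011110
shift right by 9 → 000000000110 = 6
(equivalently, floor(3102 / 512))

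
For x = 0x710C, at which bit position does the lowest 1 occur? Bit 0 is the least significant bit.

2

0x710C = 111000100001100
Trailing zeros: 2, so the lowest set bit is bit 2 (value 4).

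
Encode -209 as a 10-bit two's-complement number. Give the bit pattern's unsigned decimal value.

209 in 10 bits: 0011010001
Invert: 1100101110
Add 1:  1100101111 = 815
(Check: 2^10 - 209 = 1024 - 209 = 815.)

815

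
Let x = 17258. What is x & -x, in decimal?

2

x = 100001101101010 = 17258
-x (two's complement) = …011110010010110
AND   = 000000000000010 = 2
(x & -x isolates the lowest set bit of x.)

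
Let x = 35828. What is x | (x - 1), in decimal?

x = 1000101111110100 = 35828
x - 1 = 1000101111110011
OR    = 1000101111110111 = 35831
(x | (x - 1) sets all bits below the lowest set bit.)

35831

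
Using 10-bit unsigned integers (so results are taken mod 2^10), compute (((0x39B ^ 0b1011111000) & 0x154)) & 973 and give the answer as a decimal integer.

320

0x39B = 1110011011
0b1011111000 = 1011111000
→ ^ → 0101100011 = 355
0x154 = 0101010100
→ & → 0101000000 = 320
973 = 1111001101
→ & → 0101000000 = 320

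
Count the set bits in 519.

519 = 1000000111
Count the 1s: 1 + 1 + 1 + 1 = 4

4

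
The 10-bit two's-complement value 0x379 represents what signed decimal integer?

pattern = 1101111001 (MSB is 1 ⇒ negative)
Invert: 0010000110, add 1 → 0010000111 = 135, so the value is -135.
(Equivalently: 889 - 2^10 = 889 - 1024 = -135.)

-135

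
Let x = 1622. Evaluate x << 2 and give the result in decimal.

6488

1622 = 0011001010110
shift left by 2 → 1100101011000 = 6488
(equivalently, 1622 × 2^2 = 1622 × 4)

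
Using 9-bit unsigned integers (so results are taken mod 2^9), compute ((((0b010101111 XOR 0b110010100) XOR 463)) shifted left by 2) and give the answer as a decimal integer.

464

0b010101111 = 010101111
0b110010100 = 110010100
→ XOR → 100111011 = 315
463 = 111001111
→ XOR → 011110100 = 244
→ shifted left by 2 (mod 2^9) → 111010000 = 464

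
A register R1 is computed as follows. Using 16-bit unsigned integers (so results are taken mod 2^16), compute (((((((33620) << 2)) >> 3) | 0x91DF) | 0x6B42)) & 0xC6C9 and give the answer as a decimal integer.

49865

33620 = 1000001101010100
→ << 2 (mod 2^16) → 0000110101010000 = 3408
→ >> 3 → 0000000110101010 = 426
0x91DF = 1001000111011111
→ | → 1001000111111111 = 37375
0x6B42 = 0110101101000010
→ | → 1111101111111111 = 64511
0xC6C9 = 1100011011001001
→ & → 1100001011001001 = 49865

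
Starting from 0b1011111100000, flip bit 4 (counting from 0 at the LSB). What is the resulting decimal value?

x = 1011111100000
bit 4 is currently 0; toggle it via x ^ (1 << 4) = x ^ 16
→ 1011111110000 = 6128

6128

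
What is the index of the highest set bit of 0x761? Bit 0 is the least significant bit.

10

0x761 = 11101100001
The topmost 1 is at position 10 (since 2^10 = 1024 ≤ 1889 < 2048).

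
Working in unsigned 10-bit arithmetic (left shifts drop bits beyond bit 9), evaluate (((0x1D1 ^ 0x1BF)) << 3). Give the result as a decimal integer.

0x1D1 = 0111010001
0x1BF = 0110111111
→ ^ → 0001101110 = 110
→ << 3 (mod 2^10) → 1101110000 = 880

880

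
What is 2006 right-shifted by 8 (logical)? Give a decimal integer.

7

2006 = 11111010110
shift right by 8 → 00000000111 = 7
(equivalently, floor(2006 / 256))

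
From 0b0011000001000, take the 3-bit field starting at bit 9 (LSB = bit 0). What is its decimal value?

v = 0011000001000
Shift right by 9: 0011
Mask low 3 bits: 011 = 3

3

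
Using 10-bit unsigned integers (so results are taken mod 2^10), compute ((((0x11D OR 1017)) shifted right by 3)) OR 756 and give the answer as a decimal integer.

0x11D = 0100011101
1017 = 1111111001
→ OR → 1111111101 = 1021
→ shifted right by 3 → 0001111111 = 127
756 = 1011110100
→ OR → 1011111111 = 767

767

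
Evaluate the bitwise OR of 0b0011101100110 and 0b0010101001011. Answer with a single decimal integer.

1903

a = 11101100110
b = 10101001011
 OR → 11101101111 = 1903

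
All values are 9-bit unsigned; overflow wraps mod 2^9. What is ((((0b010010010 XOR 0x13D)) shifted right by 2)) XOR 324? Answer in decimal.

0b010010010 = 010010010
0x13D = 100111101
→ XOR → 110101111 = 431
→ shifted right by 2 → 001101011 = 107
324 = 101000100
→ XOR → 100101111 = 303

303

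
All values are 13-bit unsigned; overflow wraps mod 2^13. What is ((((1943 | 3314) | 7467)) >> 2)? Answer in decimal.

2047

1943 = 0011110010111
3314 = 0110011110010
→ | → 0111111110111 = 4087
7467 = 1110100101011
→ | → 1111111111111 = 8191
→ >> 2 → 0011111111111 = 2047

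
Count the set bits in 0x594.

5

0x594 = 10110010100
Count the 1s: 1 + 1 + 1 + 1 + 1 = 5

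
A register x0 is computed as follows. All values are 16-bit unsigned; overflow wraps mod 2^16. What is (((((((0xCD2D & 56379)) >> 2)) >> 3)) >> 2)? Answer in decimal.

0xCD2D = 1100110100101101
56379 = 1101110000111011
→ & → 1100110000101001 = 52265
→ >> 2 → 0011001100001010 = 13066
→ >> 3 → 0000011001100001 = 1633
→ >> 2 → 0000000110011000 = 408

408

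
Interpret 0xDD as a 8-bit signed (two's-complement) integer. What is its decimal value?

-35

pattern = 11011101 (MSB is 1 ⇒ negative)
Invert: 00100010, add 1 → 00100011 = 35, so the value is -35.
(Equivalently: 221 - 2^8 = 221 - 256 = -35.)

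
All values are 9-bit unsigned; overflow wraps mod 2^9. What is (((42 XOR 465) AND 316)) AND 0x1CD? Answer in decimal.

42 = 000101010
465 = 111010001
→ XOR → 111111011 = 507
316 = 100111100
→ AND → 100111000 = 312
0x1CD = 111001101
→ AND → 100001000 = 264

264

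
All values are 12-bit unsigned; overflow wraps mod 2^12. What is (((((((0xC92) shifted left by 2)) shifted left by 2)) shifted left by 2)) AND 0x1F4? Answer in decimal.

0xC92 = 110010010010
→ shifted left by 2 (mod 2^12) → 001001001000 = 584
→ shifted left by 2 (mod 2^12) → 100100100000 = 2336
→ shifted left by 2 (mod 2^12) → 010010000000 = 1152
0x1F4 = 000111110100
→ AND → 000010000000 = 128

128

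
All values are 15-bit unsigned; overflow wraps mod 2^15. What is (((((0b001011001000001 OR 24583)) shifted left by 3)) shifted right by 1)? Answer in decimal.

0b001011001000001 = 001011001000001
24583 = 110000000000111
→ OR → 111011001000111 = 30279
→ shifted left by 3 (mod 2^15) → 011001000111000 = 12856
→ shifted right by 1 → 001100100011100 = 6428

6428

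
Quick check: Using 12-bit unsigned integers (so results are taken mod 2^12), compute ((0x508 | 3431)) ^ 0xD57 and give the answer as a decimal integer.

0x508 = 010100001000
3431 = 110101100111
→ | → 110101101111 = 3439
0xD57 = 110101010111
→ ^ → 000000111000 = 56

56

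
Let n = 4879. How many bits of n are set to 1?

4879 = 1001100001111
Count the 1s: 1 + 1 + 1 + 1 + 1 + 1 + 1 = 7

7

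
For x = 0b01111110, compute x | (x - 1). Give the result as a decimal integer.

127

x = 1111110 = 126
x - 1 = 1111101
OR    = 1111111 = 127
(x | (x - 1) sets all bits below the lowest set bit.)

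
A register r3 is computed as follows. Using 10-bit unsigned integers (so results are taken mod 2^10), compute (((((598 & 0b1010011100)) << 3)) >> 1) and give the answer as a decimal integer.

80

598 = 1001010110
0b1010011100 = 1010011100
→ & → 1000010100 = 532
→ << 3 (mod 2^10) → 0010100000 = 160
→ >> 1 → 0001010000 = 80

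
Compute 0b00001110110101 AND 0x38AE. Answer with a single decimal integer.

a = 00001110110101
0x38AE = 11100010101110
AND → 00000010100100 = 164

164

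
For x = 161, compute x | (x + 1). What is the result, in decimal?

x = 10100001 = 161
x + 1 = 10100010
OR    = 10100011 = 163
(x | (x + 1) sets the lowest cleared bit.)

163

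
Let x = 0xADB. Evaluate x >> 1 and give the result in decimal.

1389

0xADB = 101011011011
shift right by 1 → 010101101101 = 1389
(equivalently, floor(2779 / 2))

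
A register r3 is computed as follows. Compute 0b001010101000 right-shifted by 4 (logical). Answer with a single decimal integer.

x = 1010101000
shift right by 4 → 0000101010 = 42
(equivalently, floor(680 / 16))

42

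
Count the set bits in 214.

5

214 = 11010110
Count the 1s: 1 + 1 + 1 + 1 + 1 = 5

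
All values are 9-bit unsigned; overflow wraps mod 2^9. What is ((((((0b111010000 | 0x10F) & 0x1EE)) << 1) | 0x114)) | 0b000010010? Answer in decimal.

414

0b111010000 = 111010000
0x10F = 100001111
→ | → 111011111 = 479
0x1EE = 111101110
→ & → 111001110 = 462
→ << 1 (mod 2^9) → 110011100 = 412
0x114 = 100010100
→ | → 110011100 = 412
0b000010010 = 000010010
→ | → 110011110 = 414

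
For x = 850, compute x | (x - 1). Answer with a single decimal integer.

851

x = 1101010010 = 850
x - 1 = 1101010001
OR    = 1101010011 = 851
(x | (x - 1) sets all bits below the lowest set bit.)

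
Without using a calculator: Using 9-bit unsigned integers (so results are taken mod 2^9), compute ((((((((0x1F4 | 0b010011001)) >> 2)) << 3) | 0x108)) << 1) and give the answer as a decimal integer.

496

0x1F4 = 111110100
0b010011001 = 010011001
→ | → 111111101 = 509
→ >> 2 → 001111111 = 127
→ << 3 (mod 2^9) → 111111000 = 504
0x108 = 100001000
→ | → 111111000 = 504
→ << 1 (mod 2^9) → 111110000 = 496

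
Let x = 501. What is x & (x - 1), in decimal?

500

x = 111110101 = 501
x - 1 = 111110100
AND   = 111110100 = 500
(x & (x - 1) clears the lowest set bit of x.)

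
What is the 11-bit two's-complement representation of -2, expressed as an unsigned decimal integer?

2046

2 in 11 bits: 00000000010
Invert: 11111111101
Add 1:  11111111110 = 2046
(Check: 2^11 - 2 = 2048 - 2 = 2046.)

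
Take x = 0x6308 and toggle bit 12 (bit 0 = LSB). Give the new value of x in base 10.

29448

x = 110001100001000
bit 12 is currently 0; toggle it via x ^ (1 << 12) = x ^ 4096
→ 111001100001000 = 29448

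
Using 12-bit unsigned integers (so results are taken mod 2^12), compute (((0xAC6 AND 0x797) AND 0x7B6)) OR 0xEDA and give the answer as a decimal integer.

0xAC6 = 101011000110
0x797 = 011110010111
→ AND → 001010000110 = 646
0x7B6 = 011110110110
→ AND → 001010000110 = 646
0xEDA = 111011011010
→ OR → 111011011110 = 3806

3806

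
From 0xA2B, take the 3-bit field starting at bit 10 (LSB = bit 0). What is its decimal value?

2

v = 0101000101011
Shift right by 10: 010
Mask low 3 bits: 010 = 2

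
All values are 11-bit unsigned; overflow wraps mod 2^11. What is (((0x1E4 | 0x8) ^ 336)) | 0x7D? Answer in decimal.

0x1E4 = 00111100100
0x8 = 00000001000
→ | → 00111101100 = 492
336 = 00101010000
→ ^ → 00010111100 = 188
0x7D = 00001111101
→ | → 00011111101 = 253

253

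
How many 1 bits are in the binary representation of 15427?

15427 = 11110001000011
Count the 1s: 1 + 1 + 1 + 1 + 1 + 1 + 1 = 7

7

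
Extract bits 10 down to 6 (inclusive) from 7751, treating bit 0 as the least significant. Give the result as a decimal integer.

25

v = 1111001000111
Shift right by 6: 1111001
Mask low 5 bits: 11001 = 25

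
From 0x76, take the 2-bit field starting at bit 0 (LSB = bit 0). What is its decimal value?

2

v = 00001110110
Shift right by 0: 00001110110
Mask low 2 bits: 10 = 2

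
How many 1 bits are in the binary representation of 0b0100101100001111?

8

n = 100101100001111
Count the 1s: 1 + 1 + 1 + 1 + 1 + 1 + 1 + 1 = 8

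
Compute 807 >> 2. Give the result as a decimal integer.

201

807 = 1100100111
shift right by 2 → 0011001001 = 201
(equivalently, floor(807 / 4))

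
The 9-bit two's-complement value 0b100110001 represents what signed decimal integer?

-207

pattern = 100110001 (MSB is 1 ⇒ negative)
Invert: 011001110, add 1 → 011001111 = 207, so the value is -207.
(Equivalently: 305 - 2^9 = 305 - 512 = -207.)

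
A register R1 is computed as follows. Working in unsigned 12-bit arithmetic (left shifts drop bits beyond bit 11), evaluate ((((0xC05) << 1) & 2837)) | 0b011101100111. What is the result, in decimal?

0xC05 = 110000000101
→ << 1 (mod 2^12) → 100000001010 = 2058
2837 = 101100010101
→ & → 100000000000 = 2048
0b011101100111 = 011101100111
→ | → 111101100111 = 3943

3943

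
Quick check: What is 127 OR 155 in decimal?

255

127 = 01111111
155 = 10011011
 OR → 11111111 = 255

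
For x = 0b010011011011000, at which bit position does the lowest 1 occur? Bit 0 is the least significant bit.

0b010011011011000 = 10011011011000
Trailing zeros: 3, so the lowest set bit is bit 3 (value 8).

3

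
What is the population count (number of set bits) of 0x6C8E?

0x6C8E = 110110010001110
Count the 1s: 1 + 1 + 1 + 1 + 1 + 1 + 1 + 1 = 8

8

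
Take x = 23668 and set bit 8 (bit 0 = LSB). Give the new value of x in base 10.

23924

x = 0101110001110100
bit 8 is currently 0; set it via x | (1 << 8) = x | 256
→ 0101110101110100 = 23924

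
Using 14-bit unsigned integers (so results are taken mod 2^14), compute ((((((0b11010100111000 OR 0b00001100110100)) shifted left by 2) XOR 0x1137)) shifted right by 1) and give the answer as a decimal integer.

0b11010100111000 = 11010100111000
0b00001100110100 = 00001100110100
→ OR → 11011100111100 = 14140
→ shifted left by 2 (mod 2^14) → 01110011110000 = 7408
0x1137 = 01000100110111
→ XOR → 00110111000111 = 3527
→ shifted right by 1 → 00011011100011 = 1763

1763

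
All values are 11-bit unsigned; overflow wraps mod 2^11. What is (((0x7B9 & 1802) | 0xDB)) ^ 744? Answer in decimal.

0x7B9 = 11110111001
1802 = 11100001010
→ & → 11100001000 = 1800
0xDB = 00011011011
→ | → 11111011011 = 2011
744 = 01011101000
→ ^ → 10100110011 = 1331

1331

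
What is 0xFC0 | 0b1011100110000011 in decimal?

0xFC0 = 0000111111000000
b = 1011100110000011
 OR → 1011111111000011 = 49091

49091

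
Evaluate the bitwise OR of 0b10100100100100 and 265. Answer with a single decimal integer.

10541

a = 10100100100100
265 = 00000100001001
 OR → 10100100101101 = 10541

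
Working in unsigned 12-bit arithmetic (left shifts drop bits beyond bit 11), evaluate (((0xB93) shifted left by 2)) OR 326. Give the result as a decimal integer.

0xB93 = 101110010011
→ shifted left by 2 (mod 2^12) → 111001001100 = 3660
326 = 000101000110
→ OR → 111101001110 = 3918

3918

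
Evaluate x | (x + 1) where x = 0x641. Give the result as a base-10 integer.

x = 11001000001 = 1601
x + 1 = 11001000010
OR    = 11001000011 = 1603
(x | (x + 1) sets the lowest cleared bit.)

1603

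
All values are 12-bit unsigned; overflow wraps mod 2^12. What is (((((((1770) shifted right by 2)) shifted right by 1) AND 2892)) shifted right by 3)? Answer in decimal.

1770 = 011011101010
→ shifted right by 2 → 000110111010 = 442
→ shifted right by 1 → 000011011101 = 221
2892 = 101101001100
→ AND → 000001001100 = 76
→ shifted right by 3 → 000000001001 = 9

9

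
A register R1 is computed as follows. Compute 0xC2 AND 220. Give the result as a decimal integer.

192

0xC2 = 11000010
220 = 11011100
AND → 11000000 = 192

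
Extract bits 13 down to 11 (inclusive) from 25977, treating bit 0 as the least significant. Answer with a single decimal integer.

4

v = 0110010101111001
Shift right by 11: 01100
Mask low 3 bits: 100 = 4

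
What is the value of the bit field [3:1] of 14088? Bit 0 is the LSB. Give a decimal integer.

4

v = 11011100001000
Shift right by 1: 1101110000100
Mask low 3 bits: 100 = 4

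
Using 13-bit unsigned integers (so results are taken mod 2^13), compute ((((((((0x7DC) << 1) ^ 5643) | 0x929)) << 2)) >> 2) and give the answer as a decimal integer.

0x7DC = 0011111011100
→ << 1 (mod 2^13) → 0111110111000 = 4024
5643 = 1011000001011
→ ^ → 1100110110011 = 6579
0x929 = 0100100101001
→ | → 1100110111011 = 6587
→ << 2 (mod 2^13) → 0011011101100 = 1772
→ >> 2 → 0000110111011 = 443

443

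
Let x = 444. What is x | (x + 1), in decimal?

445

x = 110111100 = 444
x + 1 = 110111101
OR    = 110111101 = 445
(x | (x + 1) sets the lowest cleared bit.)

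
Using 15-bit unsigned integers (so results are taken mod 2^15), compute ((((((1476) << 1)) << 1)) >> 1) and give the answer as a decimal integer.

1476 = 000010111000100
→ << 1 (mod 2^15) → 000101110001000 = 2952
→ << 1 (mod 2^15) → 001011100010000 = 5904
→ >> 1 → 000101110001000 = 2952

2952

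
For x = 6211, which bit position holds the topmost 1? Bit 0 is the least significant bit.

12

6211 = 1100001000011
The topmost 1 is at position 12 (since 2^12 = 4096 ≤ 6211 < 8192).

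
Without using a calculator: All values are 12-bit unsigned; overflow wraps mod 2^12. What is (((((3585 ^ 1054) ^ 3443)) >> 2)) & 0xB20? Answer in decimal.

256

3585 = 111000000001
1054 = 010000011110
→ ^ → 101000011111 = 2591
3443 = 110101110011
→ ^ → 011101101100 = 1900
→ >> 2 → 000111011011 = 475
0xB20 = 101100100000
→ & → 000100000000 = 256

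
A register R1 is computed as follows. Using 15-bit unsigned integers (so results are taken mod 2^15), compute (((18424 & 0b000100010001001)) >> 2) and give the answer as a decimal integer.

18424 = 100011111111000
0b000100010001001 = 000100010001001
→ & → 000000010001000 = 136
→ >> 2 → 000000000100010 = 34

34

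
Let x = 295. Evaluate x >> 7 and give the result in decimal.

295 = 100100111
shift right by 7 → 000000010 = 2
(equivalently, floor(295 / 128))

2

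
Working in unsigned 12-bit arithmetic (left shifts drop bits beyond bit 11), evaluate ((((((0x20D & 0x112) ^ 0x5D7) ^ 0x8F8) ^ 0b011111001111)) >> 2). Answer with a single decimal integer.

0x20D = 001000001101
0x112 = 000100010010
→ & → 000000000000 = 0
0x5D7 = 010111010111
→ ^ → 010111010111 = 1495
0x8F8 = 100011111000
→ ^ → 110100101111 = 3375
0b011111001111 = 011111001111
→ ^ → 101011100000 = 2784
→ >> 2 → 001010111000 = 696

696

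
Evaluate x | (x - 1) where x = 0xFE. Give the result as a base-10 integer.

x = 11111110 = 254
x - 1 = 11111101
OR    = 11111111 = 255
(x | (x - 1) sets all bits below the lowest set bit.)

255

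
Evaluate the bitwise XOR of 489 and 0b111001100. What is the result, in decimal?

489 = 111101001
b = 111001100
XOR → 000100101 = 37

37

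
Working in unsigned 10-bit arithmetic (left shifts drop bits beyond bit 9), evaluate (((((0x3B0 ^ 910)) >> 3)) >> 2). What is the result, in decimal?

1

0x3B0 = 1110110000
910 = 1110001110
→ ^ → 0000111110 = 62
→ >> 3 → 0000000111 = 7
→ >> 2 → 0000000001 = 1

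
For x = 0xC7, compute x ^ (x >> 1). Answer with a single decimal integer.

164

x = 11000111 = 199
x>>1 = 01100011
XOR  = 10100100 = 164
(x ^ (x >> 1) gives the standard binary-reflected Gray code of x.)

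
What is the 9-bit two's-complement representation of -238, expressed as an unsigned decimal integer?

238 in 9 bits: 011101110
Invert: 100010001
Add 1:  100010010 = 274
(Check: 2^9 - 238 = 512 - 238 = 274.)

274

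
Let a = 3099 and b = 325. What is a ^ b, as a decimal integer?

3099 = 110000011011
325 = 000101000101
XOR → 110101011110 = 3422

3422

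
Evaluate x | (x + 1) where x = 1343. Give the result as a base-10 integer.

1407

x = 10100111111 = 1343
x + 1 = 10101000000
OR    = 10101111111 = 1407
(x | (x + 1) sets the lowest cleared bit.)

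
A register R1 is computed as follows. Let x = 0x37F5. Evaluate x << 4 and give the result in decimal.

0x37F5 = 000011011111110101
shift left by 4 → 110111111101010000 = 229200
(equivalently, 14325 × 2^4 = 14325 × 16)

229200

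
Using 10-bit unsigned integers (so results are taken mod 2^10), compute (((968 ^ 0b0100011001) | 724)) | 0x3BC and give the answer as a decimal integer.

1021

968 = 1111001000
0b0100011001 = 0100011001
→ ^ → 1011010001 = 721
724 = 1011010100
→ | → 1011010101 = 725
0x3BC = 1110111100
→ | → 1111111101 = 1021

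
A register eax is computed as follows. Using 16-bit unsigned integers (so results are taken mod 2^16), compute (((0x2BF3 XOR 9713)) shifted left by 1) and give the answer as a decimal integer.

7172

0x2BF3 = 0010101111110011
9713 = 0010010111110001
→ XOR → 0000111000000010 = 3586
→ shifted left by 1 (mod 2^16) → 0001110000000100 = 7172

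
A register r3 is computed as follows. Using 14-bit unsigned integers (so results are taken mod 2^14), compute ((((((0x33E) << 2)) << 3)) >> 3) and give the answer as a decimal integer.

1272

0x33E = 00001100111110
→ << 2 (mod 2^14) → 00110011111000 = 3320
→ << 3 (mod 2^14) → 10011111000000 = 10176
→ >> 3 → 00010011111000 = 1272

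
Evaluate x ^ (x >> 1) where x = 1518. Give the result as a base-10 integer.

x = 10111101110 = 1518
x>>1 = 01011110111
XOR  = 11100011001 = 1817
(x ^ (x >> 1) gives the standard binary-reflected Gray code of x.)

1817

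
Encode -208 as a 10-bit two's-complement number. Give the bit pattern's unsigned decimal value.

816

208 in 10 bits: 0011010000
Invert: 1100101111
Add 1:  1100110000 = 816
(Check: 2^10 - 208 = 1024 - 208 = 816.)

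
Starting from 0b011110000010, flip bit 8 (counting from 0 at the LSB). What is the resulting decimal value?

x = 011110000010
bit 8 is currently 1; toggle it via x ^ (1 << 8) = x ^ 256
→ 011010000010 = 1666

1666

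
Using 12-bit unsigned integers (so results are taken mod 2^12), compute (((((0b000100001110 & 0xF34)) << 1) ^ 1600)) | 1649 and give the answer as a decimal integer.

0b000100001110 = 000100001110
0xF34 = 111100110100
→ & → 000100000100 = 260
→ << 1 (mod 2^12) → 001000001000 = 520
1600 = 011001000000
→ ^ → 010001001000 = 1096
1649 = 011001110001
→ | → 011001111001 = 1657

1657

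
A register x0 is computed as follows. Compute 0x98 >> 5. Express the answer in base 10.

4

0x98 = 10011000
shift right by 5 → 00000100 = 4
(equivalently, floor(152 / 32))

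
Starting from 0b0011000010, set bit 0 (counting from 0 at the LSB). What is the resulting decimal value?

x = 0011000010
bit 0 is currently 0; set it via x | (1 << 0) = x | 1
→ 0011000011 = 195

195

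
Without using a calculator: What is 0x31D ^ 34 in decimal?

831

0x31D = 1100011101
34 = 0000100010
XOR → 1100111111 = 831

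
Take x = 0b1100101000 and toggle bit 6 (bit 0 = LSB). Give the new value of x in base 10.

872

x = 1100101000
bit 6 is currently 0; toggle it via x ^ (1 << 6) = x ^ 64
→ 1101101000 = 872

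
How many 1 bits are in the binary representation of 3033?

3033 = 101111011001
Count the 1s: 1 + 1 + 1 + 1 + 1 + 1 + 1 + 1 = 8

8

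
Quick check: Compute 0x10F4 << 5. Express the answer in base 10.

0x10F4 = 000001000011110100
shift left by 5 → 100001111010000000 = 138880
(equivalently, 4340 × 2^5 = 4340 × 32)

138880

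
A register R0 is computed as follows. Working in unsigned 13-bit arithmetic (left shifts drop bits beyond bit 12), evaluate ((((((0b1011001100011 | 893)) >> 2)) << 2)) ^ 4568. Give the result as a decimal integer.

1700

0b1011001100011 = 1011001100011
893 = 0001101111101
→ | → 1011101111111 = 6015
→ >> 2 → 0010111011111 = 1503
→ << 2 (mod 2^13) → 1011101111100 = 6012
4568 = 1000111011000
→ ^ → 0011010100100 = 1700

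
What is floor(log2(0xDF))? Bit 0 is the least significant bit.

7

0xDF = 11011111
The topmost 1 is at position 7 (since 2^7 = 128 ≤ 223 < 256).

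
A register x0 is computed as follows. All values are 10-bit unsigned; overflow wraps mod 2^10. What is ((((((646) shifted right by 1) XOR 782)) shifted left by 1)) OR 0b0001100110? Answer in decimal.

254

646 = 1010000110
→ shifted right by 1 → 0101000011 = 323
782 = 1100001110
→ XOR → 1001001101 = 589
→ shifted left by 1 (mod 2^10) → 0010011010 = 154
0b0001100110 = 0001100110
→ OR → 0011111110 = 254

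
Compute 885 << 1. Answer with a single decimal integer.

885 = 01101110101
shift left by 1 → 11011101010 = 1770
(equivalently, 885 × 2^1 = 885 × 2)

1770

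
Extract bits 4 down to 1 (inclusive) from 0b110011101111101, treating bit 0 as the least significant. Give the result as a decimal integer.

v = 110011101111101
Shift right by 1: 11001110111110
Mask low 4 bits: 1110 = 14

14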